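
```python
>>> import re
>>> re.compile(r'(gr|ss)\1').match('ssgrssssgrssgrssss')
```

The backreference `\1` re-matches whatever the first group consumed, character for character.
`re.match` only tries the pattern at the start of the string.
Here the string doesn't start with a match, so the call returns None.

None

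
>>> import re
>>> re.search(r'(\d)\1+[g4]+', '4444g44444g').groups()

('4',)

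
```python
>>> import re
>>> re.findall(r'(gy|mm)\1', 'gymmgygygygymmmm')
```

A backreference is literal: `\1` must see the identical characters the first group matched.
One capturing group, so `findall` returns just the captured substring from each match — 3 in all.

['gy', 'gy', 'mm']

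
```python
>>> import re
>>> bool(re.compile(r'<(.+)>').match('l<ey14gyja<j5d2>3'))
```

False

`re.match` only tries the pattern at the start of the string.
Here the pattern fails at index 0, so the call returns None, and `bool(None)` is False.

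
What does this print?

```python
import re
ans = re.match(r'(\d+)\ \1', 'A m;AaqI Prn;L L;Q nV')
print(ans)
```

`\1` has to match the exact text group 1 already captured.
`re.match` won't scan ahead — the pattern has to work from the very first character.
Here the pattern fails at index 0, so the call returns None.

None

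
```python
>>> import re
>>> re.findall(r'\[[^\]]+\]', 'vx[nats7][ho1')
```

Matches: at [2:9] → '[nats7]'.
No capturing groups, so `findall` returns the 1 full match string.

['[nats7]']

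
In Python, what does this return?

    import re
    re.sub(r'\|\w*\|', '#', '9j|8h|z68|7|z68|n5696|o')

'9j#z68#z68#o'

Matches: at [2:6] → '|8h|'; at [9:12] → '|7|'; at [15:22] → '|n5696|'.
Every occurrence is swapped for '#'.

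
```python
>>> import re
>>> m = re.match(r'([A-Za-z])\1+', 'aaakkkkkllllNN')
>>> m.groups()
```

('a',)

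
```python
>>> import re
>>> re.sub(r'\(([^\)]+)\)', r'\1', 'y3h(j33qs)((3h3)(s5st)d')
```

Matches: at [3:10] → '(j33qs)'; at [10:16] → '((3h3)'; at [16:22] → '(s5st)'.
The replacement refers to a captured group, so each match is rewritten using its own captured text.

'y3hj33qs(3h3s5std'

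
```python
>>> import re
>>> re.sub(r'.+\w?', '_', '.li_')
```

'_'

This matches one or more of any character; then optionally a word character.
Matches: at [0:4] → '.li_'.
`sub` substitutes '_' at each match site.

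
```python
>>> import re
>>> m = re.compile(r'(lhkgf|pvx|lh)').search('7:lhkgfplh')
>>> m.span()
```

(2, 7)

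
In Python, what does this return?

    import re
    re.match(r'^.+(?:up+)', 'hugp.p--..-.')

`re.match` won't scan ahead — the pattern has to work from the very first character.
Here the pattern fails at index 0, so the call returns None.

None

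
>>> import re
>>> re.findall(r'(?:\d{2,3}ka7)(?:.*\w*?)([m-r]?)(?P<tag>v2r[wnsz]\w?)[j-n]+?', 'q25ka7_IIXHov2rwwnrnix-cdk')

[('', 'v2rww')]

This matches 2 to 3 of a digit, then the literal 'ka7' (non-capturing group); then zero or more of any character, then zero or more of a word character (lazy) (non-capturing group); then optionally a character in [m-r] (captured); then the literal 'v2r', then one of [wnsz], then optionally a word character (captured as 'tag'); then one or more of a character in [j-n] (lazy).
With 2 capturing groups, `findall` returns a 2-tuple per match.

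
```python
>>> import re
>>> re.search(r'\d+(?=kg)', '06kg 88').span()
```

The `(?=…)`/`(?<=…)` assertion just peeks at neighbouring text; it doesn't advance the match position.
Unlike `match`, `search` isn't anchored — it looks for the pattern anywhere in the string.
The match spans [0:2] → '06'.

(0, 2)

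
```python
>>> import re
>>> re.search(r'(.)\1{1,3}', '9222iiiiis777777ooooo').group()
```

`\1` is not a pattern — it's the concrete string captured by group 1, re-applied verbatim.
Unlike `match`, `search` isn't anchored — it looks for the pattern anywhere in the string.
The match spans [1:4] → '222'.
Captured: group 1 = '2'.

'222'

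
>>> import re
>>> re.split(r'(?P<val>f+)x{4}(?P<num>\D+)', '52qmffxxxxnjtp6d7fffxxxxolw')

`re.split` interleaves the captured-group text with the surrounding fragments.

['52qm', 'ff', 'njtp', '6d7', 'fff', 'olw', '']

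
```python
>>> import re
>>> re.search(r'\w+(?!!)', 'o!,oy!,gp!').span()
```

The negative lookahead/lookbehind blocks any match where the forbidden context is present.
The match spans [3:4] → 'o'.

(3, 4)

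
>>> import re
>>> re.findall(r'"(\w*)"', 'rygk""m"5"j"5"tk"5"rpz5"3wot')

Matches: at [4:6] match '""', group 1 = ''; at [7:10] match '"5"', group 1 = '5'; at [11:14] match '"5"', group 1 = '5'; at [16:19] match '"5"', group 1 = '5'.
One capturing group, so `findall` returns just the captured substring from each match — 4 in all.

['', '5', '5', '5']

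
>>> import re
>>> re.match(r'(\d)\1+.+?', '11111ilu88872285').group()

'11111i'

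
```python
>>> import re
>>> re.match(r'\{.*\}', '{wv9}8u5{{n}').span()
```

`re.match` only tries the pattern at the start of the string.
The match spans [0:12] → '{wv9}8u5{{n}'.

(0, 12)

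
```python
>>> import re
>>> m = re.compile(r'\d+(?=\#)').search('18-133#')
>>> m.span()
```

(3, 6)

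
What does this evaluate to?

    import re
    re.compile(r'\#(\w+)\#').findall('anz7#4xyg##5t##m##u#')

Matches: at [4:10] match '#4xyg#', group 1 = '4xyg'; at [10:14] match '#5t#', group 1 = '5t'; at [14:17] match '#m#', group 1 = 'm'; at [17:20] match '#u#', group 1 = 'u'.
With a single group, `findall` returns only what that group captured — 4 items.

['4xyg', '5t', 'm', 'u']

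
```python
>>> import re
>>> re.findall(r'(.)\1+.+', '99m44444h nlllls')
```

After group 1 captures some text, `\1` only succeeds where that same text appears again.
Walking the string: at [0:16] match '99m44444h nlllls', group 1 = '9'.
`findall` collects group 1 from the one match (1 total).

['9']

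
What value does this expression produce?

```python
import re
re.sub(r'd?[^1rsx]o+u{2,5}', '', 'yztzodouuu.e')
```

'yztzo.e'

The pattern matches optionally the literal 'd', then any character except [1rsx]; then one or more of the literal 'o', then 2 to 5 of a literal 'u'.
Matches: at [5:10] → 'douuu'.
`sub` substitutes '' at each match site.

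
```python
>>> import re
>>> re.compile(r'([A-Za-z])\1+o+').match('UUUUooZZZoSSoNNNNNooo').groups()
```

('U',)

A backreference is literal: `\1` must see the identical characters the first group matched.
`re.match` won't scan ahead — the pattern has to work from the very first character.
The match spans [0:6] → 'UUUUoo'.
Captured: group 1 = 'U'.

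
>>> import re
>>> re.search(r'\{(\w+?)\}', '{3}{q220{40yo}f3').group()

'{3}'

`re.search` scans for the first position where the pattern succeeds.
The match spans [0:3] → '{3}'.
Captured: group 1 = '3'.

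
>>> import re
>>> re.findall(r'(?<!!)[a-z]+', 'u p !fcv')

['u', 'p', 'cv']

`(?!…)`/`(?<!…)` only lets a position through if the neighbouring text does NOT match; no characters are consumed.
Walking the string: at [0:1] → 'u'; at [2:3] → 'p'; at [6:8] → 'cv'.
Since nothing is captured, `findall` lists the 3 matched substrings directly.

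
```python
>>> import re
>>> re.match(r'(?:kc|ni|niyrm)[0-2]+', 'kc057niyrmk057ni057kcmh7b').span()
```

`re.match` won't scan ahead — the pattern has to work from the very first character.
The match spans [0:3] → 'kc0'.

(0, 3)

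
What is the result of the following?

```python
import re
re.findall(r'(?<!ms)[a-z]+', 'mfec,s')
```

['mfec', 's']

The negative lookaround is zero-width — it rules out positions where the adjacent text would match, without consuming anything.
Scanning left to right: at [0:4] → 'mfec'; at [5:6] → 's'.
Since nothing is captured, `findall` lists the 2 matched substrings directly.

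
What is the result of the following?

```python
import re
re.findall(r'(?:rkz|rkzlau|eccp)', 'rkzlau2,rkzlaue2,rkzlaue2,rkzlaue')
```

Alternation tries branches left to right and keeps the first one that lets the overall match succeed at that position.
With no groups in the pattern, `findall` gives back each whole match — 4 here.

['rkz', 'rkz', 'rkz', 'rkz']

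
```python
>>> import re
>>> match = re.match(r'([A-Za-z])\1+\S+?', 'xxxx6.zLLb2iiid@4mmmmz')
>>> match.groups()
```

After group 1 captures some text, `\1` only succeeds where that same text appears again.
`re.match` only tries the pattern at the start of the string.
The match spans [0:5] → 'xxxx6'.
Captured: group 1 = 'x'.

('x',)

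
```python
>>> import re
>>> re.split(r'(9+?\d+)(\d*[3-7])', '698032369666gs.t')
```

['6', '9803236966', '6', 'gs.t']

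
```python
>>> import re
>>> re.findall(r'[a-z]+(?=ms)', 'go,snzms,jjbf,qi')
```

['snz']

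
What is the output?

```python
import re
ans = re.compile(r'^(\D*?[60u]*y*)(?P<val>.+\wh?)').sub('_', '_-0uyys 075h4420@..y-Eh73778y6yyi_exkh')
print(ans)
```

_

This matches anchored at the start of the string; then zero or more of a non-digit (lazy), then zero or more of one of [60u], then zero or more of a literal 'y' (captured); then one or more of any character, then a word character, then optionally a literal 'h' (captured as 'val').
Matches: at [0:38] → '_-0uyys 075h4420@..y-Eh73778y6yyi_exkh'.
Every occurrence is swapped for '_'.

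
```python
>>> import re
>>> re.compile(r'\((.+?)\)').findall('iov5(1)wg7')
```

['1']

Scanning left to right: at [4:7] match '(1)', group 1 = '1'.
With a single group, `findall` returns only what that group captured — 1 item.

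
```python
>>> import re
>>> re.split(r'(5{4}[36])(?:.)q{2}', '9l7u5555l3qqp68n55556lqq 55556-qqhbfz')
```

['9l7u5555l3qqp68n', '55556', ' ', '55556', 'hbfz']

`re.split` interleaves the captured-group text with the surrounding fragments.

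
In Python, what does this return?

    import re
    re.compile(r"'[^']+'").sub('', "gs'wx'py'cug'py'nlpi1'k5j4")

'gspypyk5j4'

Each match is replaced by ''.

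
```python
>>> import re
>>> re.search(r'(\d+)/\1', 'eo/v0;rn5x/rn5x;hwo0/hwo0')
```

`\1` has to match the exact text group 1 already captured.
Here the pattern never matches, so the call returns None.

None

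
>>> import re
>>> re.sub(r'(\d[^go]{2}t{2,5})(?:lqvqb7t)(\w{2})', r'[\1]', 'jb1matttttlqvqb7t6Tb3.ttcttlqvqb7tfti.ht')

'jb[1mattttt]b3.ttcttlqvqb7tfti.ht'

The pattern matches a digit, then exactly 2 of any character except [go], then 2 to 5 of the literal 't' (captured); then the literal 'lq', then the literal 'vqb', then the literal '7t' (non-capturing group); then exactly 2 of a word character (captured).
`\1` in the replacement pulls in group 1's text for each match.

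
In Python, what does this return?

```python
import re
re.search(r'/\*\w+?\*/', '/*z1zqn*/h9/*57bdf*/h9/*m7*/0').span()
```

(0, 9)

The match spans [0:9] → '/*z1zqn*/'.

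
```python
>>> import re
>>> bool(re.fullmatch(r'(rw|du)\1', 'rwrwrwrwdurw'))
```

False

After group 1 captures some text, `\1` only succeeds where that same text appears again.
`re.fullmatch` is like wrapping the pattern in `^…$` (in single-line mode).
Here there's no way to consume every character, so the call returns None, and `bool(None)` is False.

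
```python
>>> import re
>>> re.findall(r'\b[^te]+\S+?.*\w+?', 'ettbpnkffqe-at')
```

Pattern: a word boundary (`\b`, zero-width); then one or more of any character except [te], then one or more of a non-whitespace character (lazy); then zero or more of any character, then one or more of a word character (lazy).
Scanning left to right: at [11:14] → '-at'.
Since nothing is captured, `findall` lists the 1 matched substring directly.

['-at']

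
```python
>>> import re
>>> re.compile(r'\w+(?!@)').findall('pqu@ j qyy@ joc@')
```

Because the assertion is negative and zero-width, positions next to the forbidden text are skipped.
Since nothing is captured, `findall` lists the 4 matched substrings directly.

['pq', 'j', 'qy', 'jo']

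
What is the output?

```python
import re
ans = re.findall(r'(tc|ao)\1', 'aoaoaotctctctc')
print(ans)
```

A backreference is literal: `\1` must see the identical characters the first group matched.
Matches: at [0:4] match 'aoao', group 1 = 'ao'; at [6:10] match 'tctc', group 1 = 'tc'; at [10:14] match 'tctc', group 1 = 'tc'.
`findall` collects group 1 from each match (3 total).

['ao', 'tc', 'tc']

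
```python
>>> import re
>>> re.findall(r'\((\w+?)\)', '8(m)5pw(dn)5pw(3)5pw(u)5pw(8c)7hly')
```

['m', 'dn', '3', 'u', '8c']

Walking the string: at [1:4] match '(m)', group 1 = 'm'; at [7:11] match '(dn)', group 1 = 'dn'; at [14:17] match '(3)', group 1 = '3'; at [20:23] match '(u)', group 1 = 'u'; at [26:30] match '(8c)', group 1 = '8c'.
`findall` collects group 1 from each match (5 total).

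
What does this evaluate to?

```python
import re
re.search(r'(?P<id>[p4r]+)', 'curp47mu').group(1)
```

'rp4'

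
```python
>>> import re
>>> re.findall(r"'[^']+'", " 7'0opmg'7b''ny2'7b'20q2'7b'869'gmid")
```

["'0opmg'", "'ny2'", "'20q2'", "'869'"]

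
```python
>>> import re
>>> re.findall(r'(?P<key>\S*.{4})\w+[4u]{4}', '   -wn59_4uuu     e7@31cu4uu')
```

This matches zero or more of a non-whitespace character, then exactly 4 of any character (captured as 'key'); then one or more of a word character; then exactly 4 of one of [4u].
With a single group, `findall` returns only what that group captured — 2 items.

['   -', ' e7@']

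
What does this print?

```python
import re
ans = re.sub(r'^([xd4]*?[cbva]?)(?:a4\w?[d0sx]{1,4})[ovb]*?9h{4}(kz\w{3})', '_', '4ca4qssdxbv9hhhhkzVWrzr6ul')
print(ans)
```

_zr6ul

The pattern matches anchored at the start of the string; then zero or more of one of [xd4] (lazy), then optionally one of [cbva] (captured); then the literal 'a4', then optionally a word character, then 1 to 4 of one of [d0sx] (non-capturing group); then zero or more of one of [ovb] (lazy), then a literal '9', then exactly 4 of a literal 'h'; then the literal 'kz', then exactly 3 of a word character (captured).
Matches: at [0:21] → '4ca4qssdxbv9hhhhkzVWr'.
Each match is replaced by '_'.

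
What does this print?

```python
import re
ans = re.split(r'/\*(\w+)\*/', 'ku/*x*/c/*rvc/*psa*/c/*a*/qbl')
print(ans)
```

['ku', 'x', 'c/*rvc', 'psa', 'c', 'a', 'qbl']

Matches to split on: at [2:7] → '/*x*/'; at [13:20] → '/*psa*/'; at [21:26] → '/*a*/'.
With a capturing group present, the delimiter's captured portion is kept in the result list.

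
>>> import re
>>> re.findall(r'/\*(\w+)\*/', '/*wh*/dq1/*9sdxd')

Matches: at [0:6] match '/*wh*/', group 1 = 'wh'.
Because there's exactly one group, `findall` drops the full match and keeps group 1 from the one hit.

['wh']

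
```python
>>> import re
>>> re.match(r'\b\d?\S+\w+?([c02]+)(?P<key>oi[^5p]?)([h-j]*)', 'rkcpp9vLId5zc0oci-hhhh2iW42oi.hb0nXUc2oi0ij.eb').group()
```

'rkcpp9vLId5zc0oci-hhhh2iW42oi.hb0nXUc2oi0ij'

`re.match` only tries the pattern at the start of the string.
The match spans [0:43] → 'rkcpp9vLId5zc0oci-hhhh2iW42oi.hb0nXUc2oi0ij'.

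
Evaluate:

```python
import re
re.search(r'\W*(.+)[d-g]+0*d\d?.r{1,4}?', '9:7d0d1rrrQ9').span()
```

(0, 9)

Pattern: zero or more of a non-word character; then one or more of any character (captured); then one or more of a character in [d-g], then zero or more of the literal '0', then the literal 'd'; then optionally a digit; then any character, then 1 to 4 of a literal 'r' (lazy).
A non-greedy quantifier consumes as few characters as it can — just enough that the remainder of the pattern still matches from where it stops; whatever follows it matches normally.
`re.search` scans for the first position where the pattern succeeds.
The match spans [0:9] → '9:7d0d1rr'.
Captured: group 1 = '9:7'.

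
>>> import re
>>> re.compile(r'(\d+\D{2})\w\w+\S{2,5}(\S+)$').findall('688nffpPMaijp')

[('688nf', 'p')]

Multiple groups make `findall` return tuples — one 2-tuple for the one match.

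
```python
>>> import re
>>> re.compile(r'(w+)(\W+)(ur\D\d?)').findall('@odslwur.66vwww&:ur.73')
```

The pattern matches one or more of a literal 'w' (captured); then one or more of a non-word character (captured); then the literal 'ur', then a non-digit, then optionally a digit (captured).
Multiple groups make `findall` return tuples — one 3-tuple for the one match.

[('www', '&:', 'ur.7')]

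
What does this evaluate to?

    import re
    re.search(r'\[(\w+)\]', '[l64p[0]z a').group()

'[0]'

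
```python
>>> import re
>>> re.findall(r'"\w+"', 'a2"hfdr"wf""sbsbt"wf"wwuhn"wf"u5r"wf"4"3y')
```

Walking the string: at [2:8] → '"hfdr"'; at [11:18] → '"sbsbt"'; at [20:27] → '"wwuhn"'; at [29:34] → '"u5r"'; at [36:39] → '"4"'.
Since nothing is captured, `findall` lists the 5 matched substrings directly.

['"hfdr"', '"sbsbt"', '"wwuhn"', '"u5r"', '"4"']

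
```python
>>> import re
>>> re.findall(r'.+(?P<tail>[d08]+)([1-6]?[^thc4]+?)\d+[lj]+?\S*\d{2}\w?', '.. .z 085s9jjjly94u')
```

[('8', '5s')]

The pattern matches one or more of any character; then one or more of one of [d08] (captured as 'tail'); then optionally a character in [1-6], then one or more of any character except [thc4] (lazy) (captured); then one or more of a digit, then one or more of one of [lj] (lazy); then zero or more of a non-whitespace character, then exactly 2 of a digit, then optionally a word character.
Scanning left to right: at [0:19] match '.. .z 085s9jjjly94u', groups = ('8', '5s').
`findall` packs the 2 group values into a tuple for every match.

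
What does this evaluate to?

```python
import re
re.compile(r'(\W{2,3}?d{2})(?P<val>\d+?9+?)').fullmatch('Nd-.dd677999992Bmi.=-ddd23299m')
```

None

The pattern matches 2 to 3 of a non-word character (lazy), then exactly 2 of the literal 'd' (captured); then one or more of a digit (lazy), then one or more of a literal '9' (lazy) (captured as 'val').
For `fullmatch`, every character of the input must be accounted for by the pattern.
Here there's no way to consume every character, so the call returns None.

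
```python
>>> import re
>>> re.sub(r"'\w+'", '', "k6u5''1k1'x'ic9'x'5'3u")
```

"k6u5'xx3u"

Matches: at [5:10] → "'1k1'"; at [11:16] → "'ic9'"; at [17:20] → "'5'".
Each match is replaced by ''.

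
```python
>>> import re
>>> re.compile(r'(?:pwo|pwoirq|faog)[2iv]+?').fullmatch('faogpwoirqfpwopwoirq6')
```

None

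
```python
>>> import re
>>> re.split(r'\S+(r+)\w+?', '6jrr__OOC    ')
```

['', 'r', '_OOC    ']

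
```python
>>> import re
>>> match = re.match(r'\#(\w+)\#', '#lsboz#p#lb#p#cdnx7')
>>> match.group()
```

'#lsboz#'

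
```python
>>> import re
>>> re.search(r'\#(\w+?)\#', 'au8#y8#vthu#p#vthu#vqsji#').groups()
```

`re.search` scans for the first position where the pattern succeeds.
The match spans [3:7] → '#y8#'.
Captured: group 1 = 'y8'.

('y8',)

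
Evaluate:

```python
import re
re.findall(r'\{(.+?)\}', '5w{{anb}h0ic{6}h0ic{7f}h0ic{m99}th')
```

['{anb', '6', '7f', 'm99']

Because the quantifier is non-greedy, it stops expanding at the earliest point where the rest of the pattern can succeed.
Scanning left to right: at [2:8] match '{{anb}', group 1 = '{anb'; at [12:15] match '{6}', group 1 = '6'; at [19:23] match '{7f}', group 1 = '7f'; at [27:32] match '{m99}', group 1 = 'm99'.
With a single group, `findall` returns only what that group captured — 4 items.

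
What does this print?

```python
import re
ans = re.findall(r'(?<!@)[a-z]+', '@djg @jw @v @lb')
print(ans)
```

['jg', 'w', 'b']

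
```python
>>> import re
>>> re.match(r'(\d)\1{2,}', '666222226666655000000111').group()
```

`re.match` won't scan ahead — the pattern has to work from the very first character.
The match spans [0:3] → '666'.

'666'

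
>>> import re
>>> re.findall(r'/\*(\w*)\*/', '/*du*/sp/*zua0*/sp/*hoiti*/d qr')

['du', 'zua0', 'hoiti']

Because there's exactly one group, `findall` drops the full match and keeps group 1 from each hit.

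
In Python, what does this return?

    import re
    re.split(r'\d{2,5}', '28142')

This matches 2 to 5 of a digit.
Matches to split on: at [0:5] → '28142'.
Splitting on the pattern gives 2 pieces.

['', '']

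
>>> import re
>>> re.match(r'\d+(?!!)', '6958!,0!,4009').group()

'695'

Because the assertion is negative and zero-width, positions next to the forbidden text are skipped.
`match` is anchored at position 0; if the pattern doesn't fit there, it returns None.
The match spans [0:3] → '695'.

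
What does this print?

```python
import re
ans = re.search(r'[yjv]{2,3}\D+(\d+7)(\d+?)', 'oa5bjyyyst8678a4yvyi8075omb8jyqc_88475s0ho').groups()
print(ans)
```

The pattern matches 2 to 3 of one of [yjv]; then one or more of a non-digit; then one or more of a digit, then a literal '7' (captured); then one or more of a digit (lazy) (captured).
`search` walks the string left to right and returns the first match it finds.
The match spans [4:14] → 'jyyyst8678'.
Captured: group 1 = '867', group 2 = '8'.

('867', '8')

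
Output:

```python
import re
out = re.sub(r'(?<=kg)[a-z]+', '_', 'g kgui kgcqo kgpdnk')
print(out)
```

g kg_ kg_ kg_

Because the assertion is zero-width, the text it checks is not consumed and won't appear in the result.
Matches: at [4:6] → 'ui'; at [9:12] → 'cqo'; at [15:19] → 'pdnk'.
Every occurrence is swapped for '_'.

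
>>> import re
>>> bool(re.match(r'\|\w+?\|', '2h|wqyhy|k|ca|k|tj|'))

`match` is anchored at position 0; if the pattern doesn't fit there, it returns None.
Here the pattern fails at index 0, so the call returns None, and `bool(None)` is False.

False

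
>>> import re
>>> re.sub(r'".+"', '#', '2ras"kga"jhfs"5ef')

Matches: at [4:14] → '"kga"jhfs"'.
Every occurrence is swapped for '#'.

'2ras#5ef'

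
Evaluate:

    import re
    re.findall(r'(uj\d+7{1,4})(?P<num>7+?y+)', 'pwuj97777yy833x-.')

[('uj9777', '7yy')]

Pattern: the literal 'uj', then one or more of a digit, then 1 to 4 of a literal '7' (captured); then one or more of the literal '7' (lazy), then one or more of a literal 'y' (captured as 'num').
With 2 capturing groups, `findall` returns a 2-tuple per match.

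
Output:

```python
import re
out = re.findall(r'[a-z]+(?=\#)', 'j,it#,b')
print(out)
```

['it']

The `(?=…)`/`(?<=…)` assertion just peeks at neighbouring text; it doesn't advance the match position.
Walking the string: at [2:4] → 'it'.
Since nothing is captured, `findall` lists the 1 matched substring directly.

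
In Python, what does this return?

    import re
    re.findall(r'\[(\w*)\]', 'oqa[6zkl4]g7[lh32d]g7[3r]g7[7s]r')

Scanning left to right: at [3:10] match '[6zkl4]', group 1 = '6zkl4'; at [12:19] match '[lh32d]', group 1 = 'lh32d'; at [21:25] match '[3r]', group 1 = '3r'; at [27:31] match '[7s]', group 1 = '7s'.
One capturing group, so `findall` returns just the captured substring from each match — 4 in all.

['6zkl4', 'lh32d', '3r', '7s']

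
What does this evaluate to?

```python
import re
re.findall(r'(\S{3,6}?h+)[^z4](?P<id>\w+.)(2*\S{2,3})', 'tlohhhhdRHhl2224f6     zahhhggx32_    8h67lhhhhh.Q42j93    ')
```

[('tlohhhh', 'RHhl2224', 'f6'), ('zahhh', 'gx3', '2_'), ('8h67lhhhhh', 'Q42j', '93')]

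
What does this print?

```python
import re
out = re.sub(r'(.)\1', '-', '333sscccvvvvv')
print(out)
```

The backreference `\1` re-matches whatever the first group consumed, character for character.
Matches: at [0:2] → '33'; at [3:5] → 'ss'; at [5:7] → 'cc'; at [8:10] → 'vv'; at [10:12] → 'vv'.
Every occurrence is swapped for '-'.

-3--c--v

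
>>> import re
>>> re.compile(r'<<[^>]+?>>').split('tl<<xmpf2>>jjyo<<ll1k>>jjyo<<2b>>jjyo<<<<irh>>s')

Each match becomes a cut point; 5 segments remain.

['tl', 'jjyo', 'jjyo', 'jjyo', 's']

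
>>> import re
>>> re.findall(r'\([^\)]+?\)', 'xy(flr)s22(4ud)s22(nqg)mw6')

No capturing groups, so `findall` returns the 3 full match strings.

['(flr)', '(4ud)', '(nqg)']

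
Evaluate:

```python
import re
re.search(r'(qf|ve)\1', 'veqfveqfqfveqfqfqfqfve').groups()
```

('qf',)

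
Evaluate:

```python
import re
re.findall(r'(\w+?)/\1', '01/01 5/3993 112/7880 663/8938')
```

['01']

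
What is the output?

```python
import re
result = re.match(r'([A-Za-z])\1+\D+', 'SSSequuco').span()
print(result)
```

(0, 9)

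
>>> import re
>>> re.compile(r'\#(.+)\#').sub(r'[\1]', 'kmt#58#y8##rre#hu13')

'kmt[58#y8##rre]hu13'

Matches: at [3:15] → '#58#y8##rre#'.
Each match is replaced using the text its own group 1 captured.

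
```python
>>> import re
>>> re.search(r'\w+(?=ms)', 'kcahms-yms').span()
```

The lookaround is zero-width — it requires the adjacent text to match without consuming it, so the asserted text isn't part of the match.
The match spans [0:4] → 'kcah'.

(0, 4)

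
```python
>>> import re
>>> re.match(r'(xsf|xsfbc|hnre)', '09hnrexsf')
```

None

With `match`, the pattern is implicitly anchored at the beginning.
Here position 0 doesn't satisfy it, so the call returns None.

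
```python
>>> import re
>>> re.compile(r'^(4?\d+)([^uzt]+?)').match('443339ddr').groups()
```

This matches anchored at the start of the string; then optionally the literal '4', then one or more of a digit (captured); then one or more of any character except [uzt] (lazy) (captured).
The `?` after the quantifier makes it lazy — it takes as little as possible before letting the rest of the pattern try.
With `match`, the pattern is implicitly anchored at the beginning.
The match spans [0:7] → '443339d'.
Captured: group 1 = '443339', group 2 = 'd'.

('443339', 'd')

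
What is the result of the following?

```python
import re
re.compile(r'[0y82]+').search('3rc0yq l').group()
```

The pattern matches one or more of one of [0y82].
The match spans [3:5] → '0y'.

'0y'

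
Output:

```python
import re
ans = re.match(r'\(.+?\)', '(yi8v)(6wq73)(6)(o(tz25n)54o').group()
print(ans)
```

Because the quantifier is non-greedy, it stops expanding at the earliest point where the rest of the pattern can succeed.
`re.match` only tries the pattern at the start of the string.
The match spans [0:6] → '(yi8v)'.

(yi8v)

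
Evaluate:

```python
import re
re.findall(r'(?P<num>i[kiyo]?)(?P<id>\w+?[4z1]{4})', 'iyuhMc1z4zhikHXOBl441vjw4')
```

[('iy', 'uhMc1z4z')]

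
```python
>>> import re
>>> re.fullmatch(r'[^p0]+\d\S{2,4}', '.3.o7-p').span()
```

Pattern: one or more of any character except [p0]; then a digit, then 2 to 4 of a non-whitespace character.
`fullmatch` succeeds only if the pattern covers the string from start to end.
The match spans [0:7] → '.3.o7-p'.

(0, 7)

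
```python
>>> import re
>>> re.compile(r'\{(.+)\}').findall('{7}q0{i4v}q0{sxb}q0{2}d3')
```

['7}q0{i4v}q0{sxb}q0{2']

Matches: at [0:22] match '{7}q0{i4v}q0{sxb}q0{2}', group 1 = '7}q0{i4v}q0{sxb}q0{2'.
Because there's exactly one group, `findall` drops the full match and keeps group 1 from the one hit.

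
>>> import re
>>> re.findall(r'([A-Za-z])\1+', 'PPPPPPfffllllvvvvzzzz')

['P', 'f', 'l', 'v', 'z']

After group 1 captures some text, `\1` only succeeds where that same text appears again.
Walking the string: at [0:6] match 'PPPPPP', group 1 = 'P'; at [6:9] match 'fff', group 1 = 'f'; at [9:13] match 'llll', group 1 = 'l'; at [13:17] match 'vvvv', group 1 = 'v'; at [17:21] match 'zzzz', group 1 = 'z'.
With a single group, `findall` returns only what that group captured — 5 items.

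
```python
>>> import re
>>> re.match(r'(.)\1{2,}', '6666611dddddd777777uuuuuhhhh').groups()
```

('6',)

The match spans [0:5] → '66666'.
Captured: group 1 = '6'.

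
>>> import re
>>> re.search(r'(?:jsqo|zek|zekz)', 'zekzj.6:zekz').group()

'zek'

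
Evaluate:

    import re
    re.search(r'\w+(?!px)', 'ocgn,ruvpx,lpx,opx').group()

'ocgn'

`(?!…)`/`(?<!…)` only lets a position through if the neighbouring text does NOT match; no characters are consumed.
The match spans [0:4] → 'ocgn'.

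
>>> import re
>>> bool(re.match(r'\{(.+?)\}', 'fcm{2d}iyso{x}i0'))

False

`re.match` won't scan ahead — the pattern has to work from the very first character.
Here position 0 doesn't satisfy it, so the call returns None, and `bool(None)` is False.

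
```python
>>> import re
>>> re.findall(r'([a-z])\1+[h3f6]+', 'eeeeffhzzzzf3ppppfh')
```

The backreference `\1` re-matches whatever the first group consumed, character for character.
Matches: at [0:7] match 'eeeeffh', group 1 = 'e'; at [7:13] match 'zzzzf3', group 1 = 'z'; at [13:19] match 'ppppfh', group 1 = 'p'.
Because there's exactly one group, `findall` drops the full match and keeps group 1 from each hit.

['e', 'z', 'p']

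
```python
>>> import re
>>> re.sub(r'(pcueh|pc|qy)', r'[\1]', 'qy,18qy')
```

'[qy],18[qy]'

`\1` in the replacement pulls in group 1's text for each match.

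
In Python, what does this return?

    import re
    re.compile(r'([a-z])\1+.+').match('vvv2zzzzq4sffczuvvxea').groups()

('v',)

The match spans [0:21] → 'vvv2zzzzq4sffczuvvxea'.
Captured: group 1 = 'v'.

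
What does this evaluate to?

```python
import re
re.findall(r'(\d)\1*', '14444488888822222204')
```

`\1` is not a pattern — it's the concrete string captured by group 1, re-applied verbatim.
Walking the string: at [0:1] match '1', group 1 = '1'; at [1:6] match '44444', group 1 = '4'; at [6:12] match '888888', group 1 = '8'; at [12:18] match '222222', group 1 = '2'; at [18:19] match '0', group 1 = '0'; ….
With a single group, `findall` returns only what that group captured — 6 items.

['1', '4', '8', '2', '0', '4']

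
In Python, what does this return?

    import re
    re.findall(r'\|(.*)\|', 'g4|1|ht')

['1']

Scanning left to right: at [2:5] match '|1|', group 1 = '1'.
`findall` collects group 1 from the one match (1 total).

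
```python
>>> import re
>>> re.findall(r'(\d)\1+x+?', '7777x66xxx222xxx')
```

['7', '6', '2']

The backreference `\1` re-matches whatever the first group consumed, character for character.
With a single group, `findall` returns only what that group captured — 3 items.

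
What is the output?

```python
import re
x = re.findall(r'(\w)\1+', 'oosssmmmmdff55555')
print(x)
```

['o', 's', 'm', 'f', '5']

A backreference is literal: `\1` must see the identical characters the first group matched.
With a single group, `findall` returns only what that group captured — 5 items.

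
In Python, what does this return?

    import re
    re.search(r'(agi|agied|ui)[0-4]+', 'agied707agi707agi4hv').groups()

('agi',)

`search` walks the string left to right and returns the first match it finds.
The match spans [14:18] → 'agi4'.
Captured: group 1 = 'agi'.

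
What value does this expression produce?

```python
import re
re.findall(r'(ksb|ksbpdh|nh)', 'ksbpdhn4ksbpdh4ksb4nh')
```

['ksb', 'ksb', 'ksb', 'nh']

Alternation isn't longest-match — the leftmost alternative that fits at this position is chosen.
One capturing group, so `findall` returns just the captured substring from each match — 4 in all.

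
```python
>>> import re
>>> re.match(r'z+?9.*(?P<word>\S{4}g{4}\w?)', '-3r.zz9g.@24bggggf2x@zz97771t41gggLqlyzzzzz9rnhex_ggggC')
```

None

Pattern: one or more of a literal 'z' (lazy), then the literal '9', then zero or more of any character; then exactly 4 of a non-whitespace character, then exactly 4 of the literal 'g', then optionally a word character (captured as 'word').
`match` is anchored at position 0; if the pattern doesn't fit there, it returns None.
Here the pattern fails at index 0, so the call returns None.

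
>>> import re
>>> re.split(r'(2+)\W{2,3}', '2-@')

['', '2', '']

The pattern matches one or more of a literal '2' (captured); then 2 to 3 of a non-word character.
Matches to split on: at [0:3] → '2-@'.
The group in the pattern means `split` returns the separators' captures alongside the pieces.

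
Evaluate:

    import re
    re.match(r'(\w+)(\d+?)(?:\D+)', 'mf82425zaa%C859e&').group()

'mf82425zaa%C'

Pattern: one or more of a word character (captured); then one or more of a digit (lazy) (captured); then one or more of a non-digit (non-capturing group).
`match` is anchored at position 0; if the pattern doesn't fit there, it returns None.
The match spans [0:12] → 'mf82425zaa%C'.
Captured: group 1 = 'mf8242', group 2 = '5'.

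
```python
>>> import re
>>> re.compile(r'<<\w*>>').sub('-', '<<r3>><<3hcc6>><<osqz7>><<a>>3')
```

'----3'

`sub` substitutes '-' at each match site.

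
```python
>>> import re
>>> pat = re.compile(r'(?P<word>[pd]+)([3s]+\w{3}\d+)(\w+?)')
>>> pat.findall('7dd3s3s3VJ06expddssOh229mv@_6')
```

Pattern: one or more of one of [pd] (captured as 'word'); then one or more of one of [3s], then exactly 3 of a word character, then one or more of a digit (captured); then one or more of a word character (lazy) (captured).
Matches: at [1:13] match 'dd3s3s3VJ06e', groups = ('dd', '3s3s3VJ06', 'e'); at [14:25] match 'pddssOh229m', groups = ('pdd', 'ssOh229', 'm').
With 3 capturing groups, `findall` returns a 3-tuple per match.

[('dd', '3s3s3VJ06', 'e'), ('pdd', 'ssOh229', 'm')]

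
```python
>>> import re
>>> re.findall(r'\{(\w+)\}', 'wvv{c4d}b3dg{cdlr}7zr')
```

['c4d', 'cdlr']

One capturing group, so `findall` returns just the captured substring from each match — 2 in all.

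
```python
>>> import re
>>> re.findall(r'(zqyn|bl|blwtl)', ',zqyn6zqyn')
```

['zqyn', 'zqyn']

With a single group, `findall` returns only what that group captured — 2 items.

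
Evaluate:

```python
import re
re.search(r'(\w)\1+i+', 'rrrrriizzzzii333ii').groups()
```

('r',)

`\1` is not a pattern — it's the concrete string captured by group 1, re-applied verbatim.
`search` walks the string left to right and returns the first match it finds.
The match spans [0:7] → 'rrrrrii'.
Captured: group 1 = 'r'.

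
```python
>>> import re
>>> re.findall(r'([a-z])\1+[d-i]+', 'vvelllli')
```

['v', 'l']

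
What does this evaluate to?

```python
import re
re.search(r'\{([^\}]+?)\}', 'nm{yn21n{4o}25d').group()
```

The match spans [2:12] → '{yn21n{4o}'.

'{yn21n{4o}'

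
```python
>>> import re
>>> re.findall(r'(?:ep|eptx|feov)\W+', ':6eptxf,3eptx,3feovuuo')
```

['eptx,']

`findall` yields the raw match text (1 of them) because the pattern has no groups.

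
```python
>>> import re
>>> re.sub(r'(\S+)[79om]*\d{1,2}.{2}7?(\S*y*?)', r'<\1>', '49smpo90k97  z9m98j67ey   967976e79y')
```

'<49smpo90k9>   <967976e>'

The pattern matches one or more of a non-whitespace character (captured); then zero or more of one of [79om], then 1 to 2 of a digit; then exactly 2 of any character, then optionally the literal '7'; then zero or more of a non-whitespace character, then zero or more of the literal 'y' (lazy) (captured).
Matches: at [0:23] → '49smpo90k97  z9m98j67ey'; at [26:36] → '967976e79y'.
Each match is replaced using the text its own group 1 captured.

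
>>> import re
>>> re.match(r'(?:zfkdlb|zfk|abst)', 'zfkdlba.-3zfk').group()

'zfkdlb'

Alternation isn't longest-match — the leftmost alternative that fits at this position is chosen.
`re.match` only tries the pattern at the start of the string.
The match spans [0:6] → 'zfkdlb'.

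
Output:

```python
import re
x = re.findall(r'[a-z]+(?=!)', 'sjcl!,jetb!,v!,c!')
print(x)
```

['sjcl', 'jetb', 'v', 'c']

The `(?=…)`/`(?<=…)` assertion just peeks at neighbouring text; it doesn't advance the match position.
Scanning left to right: at [0:4] → 'sjcl'; at [6:10] → 'jetb'; at [12:13] → 'v'; at [15:16] → 'c'.
`findall` yields the raw match text (4 of them) because the pattern has no groups.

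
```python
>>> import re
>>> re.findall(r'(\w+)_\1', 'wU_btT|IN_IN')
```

['IN']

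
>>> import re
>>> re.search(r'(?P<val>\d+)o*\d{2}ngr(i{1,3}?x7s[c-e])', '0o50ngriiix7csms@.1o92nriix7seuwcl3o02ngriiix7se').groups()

The match spans [34:48] → '3o02ngriiix7se'.
Captured: group 1 = '3', group 2 = 'iiix7se'.

('3', 'iiix7se')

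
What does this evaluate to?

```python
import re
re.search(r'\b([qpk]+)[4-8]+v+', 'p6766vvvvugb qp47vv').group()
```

The pattern matches a word boundary (`\b`, zero-width); then one or more of one of [qpk] (captured); then one or more of a character in [4-8], then one or more of a literal 'v'.
The match spans [0:9] → 'p6766vvvv'.

'p6766vvvv'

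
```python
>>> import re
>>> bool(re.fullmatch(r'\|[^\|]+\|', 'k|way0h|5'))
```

False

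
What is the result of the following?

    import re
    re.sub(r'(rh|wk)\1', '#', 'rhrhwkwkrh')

The backreference `\1` re-matches whatever the first group consumed, character for character.
Matches: at [0:4] → 'rhrh'; at [4:8] → 'wkwk'.
Each match is replaced by '#'.

'##rh'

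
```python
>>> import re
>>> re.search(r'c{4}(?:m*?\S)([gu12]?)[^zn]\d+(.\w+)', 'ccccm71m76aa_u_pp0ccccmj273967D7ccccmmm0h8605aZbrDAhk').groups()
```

('', 'm76aa_u_pp0ccccmj273967D7ccccmmm0h8605aZbrDAhk')

The pattern matches exactly 4 of a literal 'c'; then zero or more of a literal 'm' (lazy), then a non-whitespace character (non-capturing group); then optionally one of [gu12] (captured); then any character except [zn], then one or more of a digit; then any character, then one or more of a word character (captured).
A `+?`/`*?`/`{m,n}?` starts at its minimum and grows only as far as needed for what follows to match.
`re.search` scans for the first position where the pattern succeeds.
The match spans [0:53] → 'ccccm71m76aa_u_pp0ccccmj273967D7ccccmmm0h8605aZbrDAhk'.
Captured: group 1 = '', group 2 = 'm76aa_u_pp0ccccmj273967D7ccccmmm0h8605aZbrDAhk'.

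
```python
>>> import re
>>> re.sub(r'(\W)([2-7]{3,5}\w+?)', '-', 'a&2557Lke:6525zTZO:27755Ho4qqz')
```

'a-ke-TZO-o4qqz'

`sub` substitutes '-' at each match site.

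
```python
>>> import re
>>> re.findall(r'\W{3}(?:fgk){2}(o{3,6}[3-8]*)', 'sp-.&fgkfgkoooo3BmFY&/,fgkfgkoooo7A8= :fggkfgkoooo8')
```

['oooo3', 'oooo7']

This matches exactly 3 of a non-word character, then the literal 'fgk' repeated 2 times; then 3 to 6 of a literal 'o', then zero or more of a character in [3-8] (captured).
Because there's exactly one group, `findall` drops the full match and keeps group 1 from each hit.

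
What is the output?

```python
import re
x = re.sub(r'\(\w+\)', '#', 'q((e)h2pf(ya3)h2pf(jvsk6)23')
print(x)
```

q(#h2pf#h2pf#23

Each match is replaced by '#'.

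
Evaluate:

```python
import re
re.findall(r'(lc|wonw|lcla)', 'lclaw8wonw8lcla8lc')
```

Alternation tries branches left to right and keeps the first one that lets the overall match succeed at that position.
With a single group, `findall` returns only what that group captured — 4 items.

['lc', 'wonw', 'lc', 'lc']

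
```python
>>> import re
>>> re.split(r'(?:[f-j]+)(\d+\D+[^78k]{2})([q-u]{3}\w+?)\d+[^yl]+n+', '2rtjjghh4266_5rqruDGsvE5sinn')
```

['2rt', '4266_5r', 'qruDGsvE', '']

Because the pattern has a capturing group, `split` also inserts each captured text between the pieces.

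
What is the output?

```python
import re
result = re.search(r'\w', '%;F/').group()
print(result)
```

F

The pattern matches a word character.
`re.search` scans for the first position where the pattern succeeds.
The match spans [2:3] → 'F'.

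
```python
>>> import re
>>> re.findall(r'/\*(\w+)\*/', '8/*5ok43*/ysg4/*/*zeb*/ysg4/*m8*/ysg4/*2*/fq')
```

['5ok43', 'zeb', 'm8', '2']

Matches: at [1:10] match '/*5ok43*/', group 1 = '5ok43'; at [16:23] match '/*zeb*/', group 1 = 'zeb'; at [27:33] match '/*m8*/', group 1 = 'm8'; at [37:42] match '/*2*/', group 1 = '2'.
`findall` collects group 1 from each match (4 total).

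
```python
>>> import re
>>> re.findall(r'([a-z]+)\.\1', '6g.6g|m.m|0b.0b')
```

A backreference is literal: `\1` must see the identical characters the first group matched.
Matches: at [6:9] match 'm.m', group 1 = 'm'.
`findall` collects group 1 from the one match (1 total).

['m']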